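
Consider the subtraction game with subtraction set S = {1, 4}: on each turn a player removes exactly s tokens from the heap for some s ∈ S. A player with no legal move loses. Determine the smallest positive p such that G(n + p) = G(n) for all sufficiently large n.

5

G(0) = 0
G(1) = mex{0} = 1
G(2) = mex{1} = 0
G(3) = mex{0} = 1
G(4) = mex{1,0} = 2
G(5) = mex{2,1} = 0
G(6) = mex{0,0} = 1
G(7) = mex{1,1} = 0
G(8) = mex{0,2} = 1
G(9) = mex{1,0} = 2
G(10) = mex{2,1} = 0
G(11) = mex{0,0} = 1
G(12) = mex{1,1} = 0
G(13) = mex{0,2} = 1
G(14) = mex{1,0} = 2
G(n+5) = G(n) holds for n = 0,…,3 (a full window of length max(S) = 4), so the sequence is purely periodic with period 5.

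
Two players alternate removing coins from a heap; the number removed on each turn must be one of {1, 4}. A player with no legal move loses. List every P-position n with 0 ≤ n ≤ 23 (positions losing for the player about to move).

0, 2, 5, 7, 10, 12, 15, 17, 20, 22

n :  0  1  2  3  4  5  6  7  8  9 10 11 12 13 14 15 16 17 18 19 20 21 22 23
G :  0  1  0  1  2  0  1  0  1  2  0  1  0  1  2  0  1  0  1  2  0  1  0  1
P-positions are exactly the n with G(n) = 0.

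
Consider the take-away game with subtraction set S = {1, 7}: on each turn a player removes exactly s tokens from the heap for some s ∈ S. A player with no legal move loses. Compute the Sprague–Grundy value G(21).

1

n :  0  1  2  3  4  5  6  7  8  9 10 11 12 13 14 15 16 17 18 19 20 21
G :  0  1  0  1  0  1  0  1  0  1  0  1  0  1  0  1  0  1  0  1  0  1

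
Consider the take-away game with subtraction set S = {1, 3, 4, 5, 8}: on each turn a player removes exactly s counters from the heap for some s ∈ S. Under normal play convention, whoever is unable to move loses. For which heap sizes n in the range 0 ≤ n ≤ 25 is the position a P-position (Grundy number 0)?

0, 2, 9, 11, 18, 20

G(0) = 0
G(1) = mex{0} = 1
G(2) = mex{1} = 0
G(3) = mex{0,0} = 1
G(4) = mex{1,1,0} = 2
G(5) = mex{2,0,1,0} = 3
G(6) = mex{3,1,0,1} = 2
G(7) = mex{2,2,1,0} = 3
G(8) = mex{3,3,2,1,0} = 4
G(9) = mex{4,2,3,2,1} = 0
G(10) = mex{0,3,2,3,0} = 1
G(11) = mex{1,4,3,2,1} = 0
G(12) = mex{0,0,4,3,2} = 1
G(13) = mex{1,1,0,4,3} = 2
G(14) = mex{2,0,1,0,2} = 3
G(15) = mex{3,1,0,1,3} = 2
G(16) = mex{2,2,1,0,4} = 3
G(17) = mex{3,3,2,1,0} = 4
G(18) = mex{4,2,3,2,1} = 0
G(19) = mex{0,3,2,3,0} = 1
G(20) = mex{1,4,3,2,1} = 0
G(21) = mex{0,0,4,3,2} = 1
G(22) = mex{1,1,0,4,3} = 2
G(23) = mex{2,0,1,0,2} = 3
G(24) = mex{3,1,0,1,3} = 2
G(25) = mex{2,2,1,0,4} = 3
P-positions are exactly the n with G(n) = 0.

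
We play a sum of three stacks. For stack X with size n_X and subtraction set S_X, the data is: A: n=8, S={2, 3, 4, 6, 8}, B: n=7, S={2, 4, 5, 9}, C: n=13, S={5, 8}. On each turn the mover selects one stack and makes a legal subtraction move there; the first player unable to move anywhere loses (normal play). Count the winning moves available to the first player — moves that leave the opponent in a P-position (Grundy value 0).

Stack A, S = {2, 3, 4, 6, 8}:
G(0) = 0
G(1) = mex{} = 0
G(2) = mex{0} = 1
G(3) = mex{0,0} = 1
G(4) = mex{1,0,0} = 2
G(5) = mex{1,1,0} = 2
G(6) = mex{2,1,1,0} = 3
G(7) = mex{2,2,1,0} = 3
G(8) = mex{3,2,2,1,0} = 4
G_A(8) = 4.
Stack B, S = {2, 4, 5, 9}:
n : 0 1 2 3 4 5 6 7
G : 0 0 1 1 2 2 3 0
G_B(7) = 0.
Stack C, S = {5, 8}:
G(0) = 0
G(1) = mex{} = 0
G(2) = mex{} = 0
G(3) = mex{} = 0
G(4) = mex{} = 0
G(5) = mex{0} = 1
G(6) = mex{0} = 1
G(7) = mex{0} = 1
G(8) = mex{0,0} = 1
G(9) = mex{0,0} = 1
G(10) = mex{1,0} = 2
G(11) = mex{1,0} = 2
G(12) = mex{1,0} = 2
G(13) = mex{1,1} = 0
G_C(13) = 0.
Combined Grundy value = 4 ⊕ 0 ⊕ 0 = 4.
A winning move leaves total XOR = 0, i.e. changes one component's Grundy value g to g ⊕ X where X is the current total.
Stack A: need g' = 4⊕4 = 0. Options: 8−2→G=3, 8−3→G=2, 8−4→G=2, 8−6→G=1, 8−8→G=0. Hits: 1.
Stack B: need g' = 0⊕4 = 4. Options: 7−2→G=2, 7−4→G=1, 7−5→G=1. Hits: 0.
Stack C: need g' = 0⊕4 = 4. Options: 13−5→G=1, 13−8→G=1. Hits: 0.

1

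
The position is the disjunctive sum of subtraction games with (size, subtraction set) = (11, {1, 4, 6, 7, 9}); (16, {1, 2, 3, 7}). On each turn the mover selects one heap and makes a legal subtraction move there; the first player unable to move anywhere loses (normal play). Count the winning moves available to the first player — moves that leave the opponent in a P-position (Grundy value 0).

Heap A, S = {1, 4, 6, 7, 9}:
G(0) = 0
G(1) = mex{0} = 1
G(2) = mex{1} = 0
G(3) = mex{0} = 1
G(4) = mex{1,0} = 2
G(5) = mex{2,1} = 0
G(6) = mex{0,0,0} = 1
G(7) = mex{1,1,1,0} = 2
G(8) = mex{2,2,0,1} = 3
G(9) = mex{3,0,1,0,0} = 2
G(10) = mex{2,1,2,1,1} = 0
G(11) = mex{0,2,0,2,0} = 1
G_A(11) = 1.
Heap B, S = {1, 2, 3, 7}:
G(0) = 0
G(1) = mex{0} = 1
G(2) = mex{1,0} = 2
G(3) = mex{2,1,0} = 3
G(4) = mex{3,2,1} = 0
G(5) = mex{0,3,2} = 1
G(6) = mex{1,0,3} = 2
G(7) = mex{2,1,0,0} = 3
G(8) = mex{3,2,1,1} = 0
G(9) = mex{0,3,2,2} = 1
G(10) = mex{1,0,3,3} = 2
G(11) = mex{2,1,0,0} = 3
G(12) = mex{3,2,1,1} = 0
G(13) = mex{0,3,2,2} = 1
G(14) = mex{1,0,3,3} = 2
G(15) = mex{2,1,0,0} = 3
G(16) = mex{3,2,1,1} = 0
G_B(16) = 0.
Combined Grundy value = 1 ⊕ 0 = 1.
A winning move leaves total XOR = 0, i.e. changes one component's Grundy value g to g ⊕ X where X is the current total.
Heap A: need g' = 1⊕1 = 0. Options: 11−1→G=0, 11−4→G=2, 11−6→G=0, 11−7→G=2, 11−9→G=0. Hits: 3.
Heap B: need g' = 0⊕1 = 1. Options: 16−1→G=3, 16−2→G=2, 16−3→G=1, 16−7→G=1. Hits: 2.

5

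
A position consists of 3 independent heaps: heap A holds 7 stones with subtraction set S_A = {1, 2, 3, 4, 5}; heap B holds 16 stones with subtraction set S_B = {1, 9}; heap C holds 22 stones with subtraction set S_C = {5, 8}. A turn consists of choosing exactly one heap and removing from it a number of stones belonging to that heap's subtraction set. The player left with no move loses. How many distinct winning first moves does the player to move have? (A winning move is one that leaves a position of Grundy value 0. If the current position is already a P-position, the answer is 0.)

0

Heap A, S = {1, 2, 3, 4, 5}:
n : 0 1 2 3 4 5 6 7
G : 0 1 2 3 4 5 0 1
G_A(7) = 1.
Heap B, S = {1, 9}:
n :  0  1  2  3  4  5  6  7  8  9 10 11 12 13 14 15 16
G :  0  1  0  1  0  1  0  1  0  1  0  1  0  1  0  1  0
G_B(16) = 0.
Heap C, S = {5, 8}:
G(0) = 0
G(1) = mex{} = 0
G(2) = mex{} = 0
G(3) = mex{} = 0
G(4) = mex{} = 0
G(5) = mex{0} = 1
G(6) = mex{0} = 1
G(7) = mex{0} = 1
G(8) = mex{0,0} = 1
G(9) = mex{0,0} = 1
G(10) = mex{1,0} = 2
G(11) = mex{1,0} = 2
G(12) = mex{1,0} = 2
G(13) = mex{1,1} = 0
G(14) = mex{1,1} = 0
G(15) = mex{2,1} = 0
G(16) = mex{2,1} = 0
G(17) = mex{2,1} = 0
G(18) = mex{0,2} = 1
G(19) = mex{0,2} = 1
G(20) = mex{0,2} = 1
G(21) = mex{0,0} = 1
G(22) = mex{0,0} = 1
G_C(22) = 1.
Combined Grundy value = 1 ⊕ 0 ⊕ 1 = 0.
A winning move leaves total XOR = 0, i.e. changes one component's Grundy value g to g ⊕ X where X is the current total.
Heap A: target g' = 1⊕0 = 1, but every legal move changes the Grundy value (mex property), so 0 moves.
Heap B: target g' = 0⊕0 = 0, but every legal move changes the Grundy value (mex property), so 0 moves.
Heap C: target g' = 1⊕0 = 1, but every legal move changes the Grundy value (mex property), so 0 moves.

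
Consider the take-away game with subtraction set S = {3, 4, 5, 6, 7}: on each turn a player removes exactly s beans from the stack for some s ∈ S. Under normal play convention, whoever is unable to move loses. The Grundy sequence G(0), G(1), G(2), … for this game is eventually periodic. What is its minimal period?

10

n :  0  1  2  3  4  5  6  7  8  9 10 11 12 13 14 15 16 17 18 19 20 21
G :  0  0  0  1  1  1  2  2  2  3  0  0  0  1  1  1  2  2  2  3  0  0
G(n+10) = G(n) holds for n = 0,…,6 (a full window of length max(S) = 7), so the sequence is purely periodic with period 10.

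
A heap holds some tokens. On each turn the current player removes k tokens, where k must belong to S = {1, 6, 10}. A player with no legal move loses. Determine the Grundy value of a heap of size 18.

0

n :  0  1  2  3  4  5  6  7  8  9 10 11 12 13 14 15 16 17 18
G :  0  1  0  1  0  1  2  0  1  0  1  0  1  2  3  2  0  1  0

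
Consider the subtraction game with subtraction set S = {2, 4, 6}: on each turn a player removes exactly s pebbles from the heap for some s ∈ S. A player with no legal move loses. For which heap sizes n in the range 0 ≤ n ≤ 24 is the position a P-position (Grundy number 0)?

0, 1, 8, 9, 16, 17, 24

G(0) = 0
G(1) = mex{} = 0
G(2) = mex{0} = 1
G(3) = mex{0} = 1
G(4) = mex{1,0} = 2
G(5) = mex{1,0} = 2
G(6) = mex{2,1,0} = 3
G(7) = mex{2,1,0} = 3
G(8) = mex{3,2,1} = 0
G(9) = mex{3,2,1} = 0
G(10) = mex{0,3,2} = 1
G(11) = mex{0,3,2} = 1
G(12) = mex{1,0,3} = 2
G(13) = mex{1,0,3} = 2
G(14) = mex{2,1,0} = 3
G(15) = mex{2,1,0} = 3
G(16) = mex{3,2,1} = 0
G(17) = mex{3,2,1} = 0
G(18) = mex{0,3,2} = 1
G(19) = mex{0,3,2} = 1
G(20) = mex{1,0,3} = 2
G(21) = mex{1,0,3} = 2
G(22) = mex{2,1,0} = 3
G(23) = mex{2,1,0} = 3
G(24) = mex{3,2,1} = 0
P-positions are exactly the n with G(n) = 0.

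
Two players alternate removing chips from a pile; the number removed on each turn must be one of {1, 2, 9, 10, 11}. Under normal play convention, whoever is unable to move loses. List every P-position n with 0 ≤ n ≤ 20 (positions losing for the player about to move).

0, 3, 6, 18

n :  0  1  2  3  4  5  6  7  8  9 10 11 12 13 14 15 16 17 18 19 20
G :  0  1  2  0  1  2  0  1  2  3  4  5  3  4  5  3  4  5  0  1  2
P-positions are exactly the n with G(n) = 0.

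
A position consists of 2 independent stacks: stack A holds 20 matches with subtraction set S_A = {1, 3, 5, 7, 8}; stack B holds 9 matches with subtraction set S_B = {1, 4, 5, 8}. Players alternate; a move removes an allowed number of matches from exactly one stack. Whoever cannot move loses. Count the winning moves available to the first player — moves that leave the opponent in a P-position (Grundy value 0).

4

Stack A, S = {1, 3, 5, 7, 8}:
n :  0  1  2  3  4  5  6  7  8  9 10 11 12 13 14 15 16 17 18 19 20
G :  0  1  0  1  0  1  0  1  2  3  2  3  2  3  2  0  1  0  1  0  1
G_A(20) = 1.
Stack B, S = {1, 4, 5, 8}:
n : 0 1 2 3 4 5 6 7 8 9
G : 0 1 0 1 2 3 2 3 4 0
G_B(9) = 0.
Combined Grundy value = 1 ⊕ 0 = 1.
A winning move leaves total XOR = 0, i.e. changes one component's Grundy value g to g ⊕ X where X is the current total.
Stack A: need g' = 1⊕1 = 0. Options: 20−1→G=0, 20−3→G=0, 20−5→G=0, 20−7→G=3, 20−8→G=2. Hits: 3.
Stack B: need g' = 0⊕1 = 1. Options: 9−1→G=4, 9−4→G=3, 9−5→G=2, 9−8→G=1. Hits: 1.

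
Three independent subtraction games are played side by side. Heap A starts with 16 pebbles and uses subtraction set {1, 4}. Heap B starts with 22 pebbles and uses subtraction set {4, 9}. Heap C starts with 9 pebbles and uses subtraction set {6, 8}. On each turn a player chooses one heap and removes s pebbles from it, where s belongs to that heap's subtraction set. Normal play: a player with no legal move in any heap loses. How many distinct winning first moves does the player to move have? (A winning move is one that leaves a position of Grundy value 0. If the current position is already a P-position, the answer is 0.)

1

Heap A, S = {1, 4}:
G(0) = 0
G(1) = mex{0} = 1
G(2) = mex{1} = 0
G(3) = mex{0} = 1
G(4) = mex{1,0} = 2
G(5) = mex{2,1} = 0
G(6) = mex{0,0} = 1
G(7) = mex{1,1} = 0
G(8) = mex{0,2} = 1
G(9) = mex{1,0} = 2
G(10) = mex{2,1} = 0
G(11) = mex{0,0} = 1
G(12) = mex{1,1} = 0
G(13) = mex{0,2} = 1
G(14) = mex{1,0} = 2
G(15) = mex{2,1} = 0
G(16) = mex{0,0} = 1
G_A(16) = 1.
Heap B, S = {4, 9}:
n :  0  1  2  3  4  5  6  7  8  9 10 11 12 13 14 15 16 17 18 19 20 21 22
G :  0  0  0  0  1  1  1  1  0  2  2  2  1  0  0  0  0  1  1  1  1  0  2
G_B(22) = 2.
Heap C, S = {6, 8}:
G(0) = 0
G(1) = mex{} = 0
G(2) = mex{} = 0
G(3) = mex{} = 0
G(4) = mex{} = 0
G(5) = mex{} = 0
G(6) = mex{0} = 1
G(7) = mex{0} = 1
G(8) = mex{0,0} = 1
G(9) = mex{0,0} = 1
G_C(9) = 1.
Combined Grundy value = 1 ⊕ 2 ⊕ 1 = 2.
A winning move leaves total XOR = 0, i.e. changes one component's Grundy value g to g ⊕ X where X is the current total.
Heap A: need g' = 1⊕2 = 3. Options: 16−1→G=0, 16−4→G=0. Hits: 0.
Heap B: need g' = 2⊕2 = 0. Options: 22−4→G=1, 22−9→G=0. Hits: 1.
Heap C: need g' = 1⊕2 = 3. Options: 9−6→G=0, 9−8→G=0. Hits: 0.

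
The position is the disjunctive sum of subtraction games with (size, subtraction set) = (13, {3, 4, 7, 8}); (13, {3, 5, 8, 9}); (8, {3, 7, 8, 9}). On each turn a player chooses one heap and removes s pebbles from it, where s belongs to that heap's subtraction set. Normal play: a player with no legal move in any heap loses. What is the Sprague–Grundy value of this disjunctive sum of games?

Heap A, S = {3, 4, 7, 8}:
n :  0  1  2  3  4  5  6  7  8  9 10 11 12 13
G :  0  0  0  1  1  1  2  2  2  3  3  0  0  0
G_A(13) = 0.
Heap B, S = {3, 5, 8, 9}:
n :  0  1  2  3  4  5  6  7  8  9 10 11 12 13
G :  0  0  0  1  1  1  2  2  2  3  3  3  0  0
G_B(13) = 0.
Heap C, S = {3, 7, 8, 9}:
n : 0 1 2 3 4 5 6 7 8
G : 0 0 0 1 1 1 0 2 2
G_C(8) = 2.
Combined Grundy value = 0 ⊕ 0 ⊕ 2 = 2.

2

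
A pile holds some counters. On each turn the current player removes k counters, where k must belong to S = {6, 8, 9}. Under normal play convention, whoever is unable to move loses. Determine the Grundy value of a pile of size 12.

G(0) = 0
G(1) = mex{} = 0
G(2) = mex{} = 0
G(3) = mex{} = 0
G(4) = mex{} = 0
G(5) = mex{} = 0
G(6) = mex{0} = 1
G(7) = mex{0} = 1
G(8) = mex{0,0} = 1
G(9) = mex{0,0,0} = 1
G(10) = mex{0,0,0} = 1
G(11) = mex{0,0,0} = 1
G(12) = mex{1,0,0} = 2

2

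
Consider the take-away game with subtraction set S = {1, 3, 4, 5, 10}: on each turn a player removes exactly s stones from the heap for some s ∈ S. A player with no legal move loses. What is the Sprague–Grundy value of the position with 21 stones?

3

n :  0  1  2  3  4  5  6  7  8  9 10 11 12 13 14 15 16 17 18 19 20 21
G :  0  1  0  1  2  3  2  3  0  1  4  5  2  3  0  1  0  1  2  3  2  3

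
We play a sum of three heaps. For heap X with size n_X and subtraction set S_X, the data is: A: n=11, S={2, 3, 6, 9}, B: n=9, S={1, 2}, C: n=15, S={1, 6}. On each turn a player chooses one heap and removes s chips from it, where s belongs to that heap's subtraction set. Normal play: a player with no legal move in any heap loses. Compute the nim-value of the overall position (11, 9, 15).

2

Heap A, S = {2, 3, 6, 9}:
n :  0  1  2  3  4  5  6  7  8  9 10 11
G :  0  0  1  1  2  0  3  1  2  2  3  3
G_A(11) = 3.
Heap B, S = {1, 2}:
G(0) = 0
G(1) = mex{0} = 1
G(2) = mex{1,0} = 2
G(3) = mex{2,1} = 0
G(4) = mex{0,2} = 1
G(5) = mex{1,0} = 2
G(6) = mex{2,1} = 0
G(7) = mex{0,2} = 1
G(8) = mex{1,0} = 2
G(9) = mex{2,1} = 0
G_B(9) = 0.
Heap C, S = {1, 6}:
G(0) = 0
G(1) = mex{0} = 1
G(2) = mex{1} = 0
G(3) = mex{0} = 1
G(4) = mex{1} = 0
G(5) = mex{0} = 1
G(6) = mex{1,0} = 2
G(7) = mex{2,1} = 0
G(8) = mex{0,0} = 1
G(9) = mex{1,1} = 0
G(10) = mex{0,0} = 1
G(11) = mex{1,1} = 0
G(12) = mex{0,2} = 1
G(13) = mex{1,0} = 2
G(14) = mex{2,1} = 0
G(15) = mex{0,0} = 1
G_C(15) = 1.
Combined Grundy value = 3 ⊕ 0 ⊕ 1 = 2.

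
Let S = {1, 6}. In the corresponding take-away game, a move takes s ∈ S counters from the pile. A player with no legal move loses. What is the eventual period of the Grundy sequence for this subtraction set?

7

n :  0  1  2  3  4  5  6  7  8  9 10 11 12 13 14 15
G :  0  1  0  1  0  1  2  0  1  0  1  0  1  2  0  1
G(n+7) = G(n) holds for n = 0,…,5 (a full window of length max(S) = 6), so the sequence is purely periodic with period 7.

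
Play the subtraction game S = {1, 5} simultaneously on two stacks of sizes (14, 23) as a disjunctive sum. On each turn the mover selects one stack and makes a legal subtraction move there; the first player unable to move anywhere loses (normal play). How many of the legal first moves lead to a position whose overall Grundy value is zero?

4

All stacks use S = {1, 5}:
n :  0  1  2  3  4  5  6  7  8  9 10 11 12 13 14 15 16 17 18 19 20 21 22 23
G :  0  1  0  1  0  1  0  1  0  1  0  1  0  1  0  1  0  1  0  1  0  1  0  1
Stack A: G(14) = 0.
Stack B: G(23) = 1.
Combined Grundy value = 0 ⊕ 1 = 1.
A winning move leaves total XOR = 0, i.e. changes one component's Grundy value g to g ⊕ X where X is the current total.
Stack A: need g' = 0⊕1 = 1. Options: 14−1→G=1, 14−5→G=1. Hits: 2.
Stack B: need g' = 1⊕1 = 0. Options: 23−1→G=0, 23−5→G=0. Hits: 2.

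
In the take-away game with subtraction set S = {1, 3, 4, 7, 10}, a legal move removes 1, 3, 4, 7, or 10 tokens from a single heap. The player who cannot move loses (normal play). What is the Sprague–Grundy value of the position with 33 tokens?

G(0) = 0
G(1) = mex{0} = 1
G(2) = mex{1} = 0
G(3) = mex{0,0} = 1
G(4) = mex{1,1,0} = 2
G(5) = mex{2,0,1} = 3
G(6) = mex{3,1,0} = 2
G(7) = mex{2,2,1,0} = 3
G(8) = mex{3,3,2,1} = 0
G(9) = mex{0,2,3,0} = 1
G(10) = mex{1,3,2,1,0} = 4
G(11) = mex{4,0,3,2,1} = 5
G(12) = mex{5,1,0,3,0} = 2
G(13) = mex{2,4,1,2,1} = 0
G(14) = mex{0,5,4,3,2} = 1
G(15) = mex{1,2,5,0,3} = 4
G(16) = mex{4,0,2,1,2} = 3
G(17) = mex{3,1,0,4,3} = 2
G(18) = mex{2,4,1,5,0} = 3
G(19) = mex{3,3,4,2,1} = 0
G(20) = mex{0,2,3,0,4} = 1
G(21) = mex{1,3,2,1,5} = 0
G(22) = mex{0,0,3,4,2} = 1
G(23) = mex{1,1,0,3,0} = 2
G(24) = mex{2,0,1,2,1} = 3
G(25) = mex{3,1,0,3,4} = 2
G(26) = mex{2,2,1,0,3} = 4
G(27) = mex{4,3,2,1,2} = 0
G(28) = mex{0,2,3,0,3} = 1
G(29) = mex{1,4,2,1,0} = 3
G(30) = mex{3,0,4,2,1} = 5
G(31) = mex{5,1,0,3,0} = 2
G(32) = mex{2,3,1,2,1} = 0
G(33) = mex{0,5,3,4,2} = 1

1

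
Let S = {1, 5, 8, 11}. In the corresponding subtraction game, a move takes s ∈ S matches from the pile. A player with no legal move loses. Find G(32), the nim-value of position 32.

0

n :  0  1  2  3  4  5  6  7  8  9 10 11 12 13 14 15 16 17 18 19 20 21 22 23 24 25 26 27 28 29 30 31 32
G :  0  1  0  1  0  1  0  1  2  3  2  3  2  3  2  3  0  1  0  1  0  1  0  1  2  3  2  3  2  3  2  3  0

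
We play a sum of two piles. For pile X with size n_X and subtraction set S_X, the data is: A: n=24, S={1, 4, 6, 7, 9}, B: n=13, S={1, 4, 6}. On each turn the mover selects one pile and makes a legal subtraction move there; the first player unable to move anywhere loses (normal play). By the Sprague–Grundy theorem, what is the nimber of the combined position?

0

Pile A, S = {1, 4, 6, 7, 9}:
n :  0  1  2  3  4  5  6  7  8  9 10 11 12 13 14 15 16 17 18 19 20 21 22 23 24
G :  0  1  0  1  2  0  1  2  3  2  0  1  2  0  1  0  1  2  0  1  2  3  2  0  1
G_A(24) = 1.
Pile B, S = {1, 4, 6}:
G(0) = 0
G(1) = mex{0} = 1
G(2) = mex{1} = 0
G(3) = mex{0} = 1
G(4) = mex{1,0} = 2
G(5) = mex{2,1} = 0
G(6) = mex{0,0,0} = 1
G(7) = mex{1,1,1} = 0
G(8) = mex{0,2,0} = 1
G(9) = mex{1,0,1} = 2
G(10) = mex{2,1,2} = 0
G(11) = mex{0,0,0} = 1
G(12) = mex{1,1,1} = 0
G(13) = mex{0,2,0} = 1
G_B(13) = 1.
Combined Grundy value = 1 ⊕ 1 = 0.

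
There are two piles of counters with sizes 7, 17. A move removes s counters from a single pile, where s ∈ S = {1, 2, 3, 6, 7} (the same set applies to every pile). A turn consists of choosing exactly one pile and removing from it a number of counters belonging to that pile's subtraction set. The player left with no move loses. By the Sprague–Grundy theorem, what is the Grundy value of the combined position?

2

All piles use S = {1, 2, 3, 6, 7}:
G(0) = 0
G(1) = mex{0} = 1
G(2) = mex{1,0} = 2
G(3) = mex{2,1,0} = 3
G(4) = mex{3,2,1} = 0
G(5) = mex{0,3,2} = 1
G(6) = mex{1,0,3,0} = 2
G(7) = mex{2,1,0,1,0} = 3
G(8) = mex{3,2,1,2,1} = 0
G(9) = mex{0,3,2,3,2} = 1
G(10) = mex{1,0,3,0,3} = 2
G(11) = mex{2,1,0,1,0} = 3
G(12) = mex{3,2,1,2,1} = 0
G(13) = mex{0,3,2,3,2} = 1
G(14) = mex{1,0,3,0,3} = 2
G(15) = mex{2,1,0,1,0} = 3
G(16) = mex{3,2,1,2,1} = 0
G(17) = mex{0,3,2,3,2} = 1
Pile A: G(7) = 3.
Pile B: G(17) = 1.
Combined Grundy value = 3 ⊕ 1 = 2.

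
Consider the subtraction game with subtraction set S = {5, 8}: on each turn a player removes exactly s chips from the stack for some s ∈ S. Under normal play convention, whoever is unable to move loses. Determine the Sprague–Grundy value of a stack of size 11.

2

G(0) = 0
G(1) = mex{} = 0
G(2) = mex{} = 0
G(3) = mex{} = 0
G(4) = mex{} = 0
G(5) = mex{0} = 1
G(6) = mex{0} = 1
G(7) = mex{0} = 1
G(8) = mex{0,0} = 1
G(9) = mex{0,0} = 1
G(10) = mex{1,0} = 2
G(11) = mex{1,0} = 2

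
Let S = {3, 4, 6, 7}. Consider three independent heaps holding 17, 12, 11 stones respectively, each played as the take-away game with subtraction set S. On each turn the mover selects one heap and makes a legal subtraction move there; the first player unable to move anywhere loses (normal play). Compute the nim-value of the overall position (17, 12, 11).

All heaps use S = {3, 4, 6, 7}:
G(0) = 0
G(1) = mex{} = 0
G(2) = mex{} = 0
G(3) = mex{0} = 1
G(4) = mex{0,0} = 1
G(5) = mex{0,0} = 1
G(6) = mex{1,0,0} = 2
G(7) = mex{1,1,0,0} = 2
G(8) = mex{1,1,0,0} = 2
G(9) = mex{2,1,1,0} = 3
G(10) = mex{2,2,1,1} = 0
G(11) = mex{2,2,1,1} = 0
G(12) = mex{3,2,2,1} = 0
G(13) = mex{0,3,2,2} = 1
G(14) = mex{0,0,2,2} = 1
G(15) = mex{0,0,3,2} = 1
G(16) = mex{1,0,0,3} = 2
G(17) = mex{1,1,0,0} = 2
Heap A: G(17) = 2.
Heap B: G(12) = 0.
Heap C: G(11) = 0.
Combined Grundy value = 2 ⊕ 0 ⊕ 0 = 2.

2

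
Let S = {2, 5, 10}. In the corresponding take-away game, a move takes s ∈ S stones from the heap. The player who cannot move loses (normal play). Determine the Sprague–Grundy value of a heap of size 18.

1

G(0) = 0
G(1) = mex{} = 0
G(2) = mex{0} = 1
G(3) = mex{0} = 1
G(4) = mex{1} = 0
G(5) = mex{1,0} = 2
G(6) = mex{0,0} = 1
G(7) = mex{2,1} = 0
G(8) = mex{1,1} = 0
G(9) = mex{0,0} = 1
G(10) = mex{0,2,0} = 1
G(11) = mex{1,1,0} = 2
G(12) = mex{1,0,1} = 2
G(13) = mex{2,0,1} = 3
G(14) = mex{2,1,0} = 3
G(15) = mex{3,1,2} = 0
G(16) = mex{3,2,1} = 0
G(17) = mex{0,2,0} = 1
G(18) = mex{0,3,0} = 1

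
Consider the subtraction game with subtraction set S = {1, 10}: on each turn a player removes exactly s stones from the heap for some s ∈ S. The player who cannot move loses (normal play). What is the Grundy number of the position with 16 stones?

G(0) = 0
G(1) = mex{0} = 1
G(2) = mex{1} = 0
G(3) = mex{0} = 1
G(4) = mex{1} = 0
G(5) = mex{0} = 1
G(6) = mex{1} = 0
G(7) = mex{0} = 1
G(8) = mex{1} = 0
G(9) = mex{0} = 1
G(10) = mex{1,0} = 2
G(11) = mex{2,1} = 0
G(12) = mex{0,0} = 1
G(13) = mex{1,1} = 0
G(14) = mex{0,0} = 1
G(15) = mex{1,1} = 0
G(16) = mex{0,0} = 1

1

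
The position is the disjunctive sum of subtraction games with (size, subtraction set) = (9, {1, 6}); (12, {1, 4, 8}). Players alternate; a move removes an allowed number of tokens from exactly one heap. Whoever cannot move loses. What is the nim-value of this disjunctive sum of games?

Heap A, S = {1, 6}:
G(0) = 0
G(1) = mex{0} = 1
G(2) = mex{1} = 0
G(3) = mex{0} = 1
G(4) = mex{1} = 0
G(5) = mex{0} = 1
G(6) = mex{1,0} = 2
G(7) = mex{2,1} = 0
G(8) = mex{0,0} = 1
G(9) = mex{1,1} = 0
G_A(9) = 0.
Heap B, S = {1, 4, 8}:
n :  0  1  2  3  4  5  6  7  8  9 10 11 12
G :  0  1  0  1  2  0  1  0  1  2  3  2  0
G_B(12) = 0.
Combined Grundy value = 0 ⊕ 0 = 0.

0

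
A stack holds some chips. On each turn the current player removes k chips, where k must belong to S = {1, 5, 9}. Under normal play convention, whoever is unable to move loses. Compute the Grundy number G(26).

G(0) = 0
G(1) = mex{0} = 1
G(2) = mex{1} = 0
G(3) = mex{0} = 1
G(4) = mex{1} = 0
G(5) = mex{0,0} = 1
G(6) = mex{1,1} = 0
G(7) = mex{0,0} = 1
G(8) = mex{1,1} = 0
G(9) = mex{0,0,0} = 1
G(10) = mex{1,1,1} = 0
G(11) = mex{0,0,0} = 1
G(12) = mex{1,1,1} = 0
G(13) = mex{0,0,0} = 1
G(14) = mex{1,1,1} = 0
G(15) = mex{0,0,0} = 1
G(16) = mex{1,1,1} = 0
G(17) = mex{0,0,0} = 1
G(18) = mex{1,1,1} = 0
G(19) = mex{0,0,0} = 1
G(20) = mex{1,1,1} = 0
G(21) = mex{0,0,0} = 1
G(22) = mex{1,1,1} = 0
G(23) = mex{0,0,0} = 1
G(24) = mex{1,1,1} = 0
G(25) = mex{0,0,0} = 1
G(26) = mex{1,1,1} = 0

0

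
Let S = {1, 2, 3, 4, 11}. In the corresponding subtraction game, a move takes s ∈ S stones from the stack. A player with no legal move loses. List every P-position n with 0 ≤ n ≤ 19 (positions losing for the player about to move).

G(0) = 0
G(1) = mex{0} = 1
G(2) = mex{1,0} = 2
G(3) = mex{2,1,0} = 3
G(4) = mex{3,2,1,0} = 4
G(5) = mex{4,3,2,1} = 0
G(6) = mex{0,4,3,2} = 1
G(7) = mex{1,0,4,3} = 2
G(8) = mex{2,1,0,4} = 3
G(9) = mex{3,2,1,0} = 4
G(10) = mex{4,3,2,1} = 0
G(11) = mex{0,4,3,2,0} = 1
G(12) = mex{1,0,4,3,1} = 2
G(13) = mex{2,1,0,4,2} = 3
G(14) = mex{3,2,1,0,3} = 4
G(15) = mex{4,3,2,1,4} = 0
G(16) = mex{0,4,3,2,0} = 1
G(17) = mex{1,0,4,3,1} = 2
G(18) = mex{2,1,0,4,2} = 3
G(19) = mex{3,2,1,0,3} = 4
P-positions are exactly the n with G(n) = 0.

0, 5, 10, 15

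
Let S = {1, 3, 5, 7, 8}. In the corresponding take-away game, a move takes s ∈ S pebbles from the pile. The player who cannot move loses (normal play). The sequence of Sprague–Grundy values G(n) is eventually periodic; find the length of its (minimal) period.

15

n :  0  1  2  3  4  5  6  7  8  9 10 11 12 13 14 15 16 17 18 19 20 21 22 23 24 25 26 27 28 29 30 31
G :  0  1  0  1  0  1  0  1  2  3  2  3  2  3  2  0  1  0  1  0  1  0  1  2  3  2  3  2  3  2  0  1
G(n+15) = G(n) holds for n = 0,…,7 (a full window of length max(S) = 8), so the sequence is purely periodic with period 15.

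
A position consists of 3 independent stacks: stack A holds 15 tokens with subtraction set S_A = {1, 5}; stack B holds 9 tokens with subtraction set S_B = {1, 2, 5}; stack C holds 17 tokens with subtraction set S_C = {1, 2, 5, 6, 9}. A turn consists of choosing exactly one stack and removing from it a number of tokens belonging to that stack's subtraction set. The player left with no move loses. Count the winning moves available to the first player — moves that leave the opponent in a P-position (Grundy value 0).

7

Stack A, S = {1, 5}:
G(0) = 0
G(1) = mex{0} = 1
G(2) = mex{1} = 0
G(3) = mex{0} = 1
G(4) = mex{1} = 0
G(5) = mex{0,0} = 1
G(6) = mex{1,1} = 0
G(7) = mex{0,0} = 1
G(8) = mex{1,1} = 0
G(9) = mex{0,0} = 1
G(10) = mex{1,1} = 0
G(11) = mex{0,0} = 1
G(12) = mex{1,1} = 0
G(13) = mex{0,0} = 1
G(14) = mex{1,1} = 0
G(15) = mex{0,0} = 1
G_A(15) = 1.
Stack B, S = {1, 2, 5}:
G(0) = 0
G(1) = mex{0} = 1
G(2) = mex{1,0} = 2
G(3) = mex{2,1} = 0
G(4) = mex{0,2} = 1
G(5) = mex{1,0,0} = 2
G(6) = mex{2,1,1} = 0
G(7) = mex{0,2,2} = 1
G(8) = mex{1,0,0} = 2
G(9) = mex{2,1,1} = 0
G_B(9) = 0.
Stack C, S = {1, 2, 5, 6, 9}:
n :  0  1  2  3  4  5  6  7  8  9 10 11 12 13 14 15 16 17
G :  0  1  2  0  1  2  3  0  1  2  0  1  2  3  0  1  2  0
G_C(17) = 0.
Combined Grundy value = 1 ⊕ 0 ⊕ 0 = 1.
A winning move leaves total XOR = 0, i.e. changes one component's Grundy value g to g ⊕ X where X is the current total.
Stack A: need g' = 1⊕1 = 0. Options: 15−1→G=0, 15−5→G=0. Hits: 2.
Stack B: need g' = 0⊕1 = 1. Options: 9−1→G=2, 9−2→G=1, 9−5→G=1. Hits: 2.
Stack C: need g' = 0⊕1 = 1. Options: 17−1→G=2, 17−2→G=1, 17−5→G=2, 17−6→G=1, 17−9→G=1. Hits: 3.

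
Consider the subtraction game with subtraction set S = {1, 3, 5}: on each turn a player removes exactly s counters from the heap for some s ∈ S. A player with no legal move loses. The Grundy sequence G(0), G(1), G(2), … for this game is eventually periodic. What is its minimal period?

2

G(0) = 0
G(1) = mex{0} = 1
G(2) = mex{1} = 0
G(3) = mex{0,0} = 1
G(4) = mex{1,1} = 0
G(5) = mex{0,0,0} = 1
G(6) = mex{1,1,1} = 0
G(7) = mex{0,0,0} = 1
G(8) = mex{1,1,1} = 0
G(9) = mex{0,0,0} = 1
G(10) = mex{1,1,1} = 0
G(11) = mex{0,0,0} = 1
G(12) = mex{1,1,1} = 0
G(13) = mex{0,0,0} = 1
G(14) = mex{1,1,1} = 0
G(n+2) = G(n) holds for n = 0,…,4 (a full window of length max(S) = 5), so the sequence is purely periodic with period 2.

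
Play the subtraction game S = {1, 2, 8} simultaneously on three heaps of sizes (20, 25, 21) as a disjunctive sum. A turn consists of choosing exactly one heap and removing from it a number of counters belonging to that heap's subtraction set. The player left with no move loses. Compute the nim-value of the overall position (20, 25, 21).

All heaps use S = {1, 2, 8}:
n :  0  1  2  3  4  5  6  7  8  9 10 11 12 13 14 15 16 17 18 19 20 21 22 23 24 25
G :  0  1  2  0  1  2  0  1  2  0  1  2  0  1  2  0  1  2  0  1  2  0  1  2  0  1
Heap A: G(20) = 2.
Heap B: G(25) = 1.
Heap C: G(21) = 0.
Combined Grundy value = 2 ⊕ 1 ⊕ 0 = 3.

3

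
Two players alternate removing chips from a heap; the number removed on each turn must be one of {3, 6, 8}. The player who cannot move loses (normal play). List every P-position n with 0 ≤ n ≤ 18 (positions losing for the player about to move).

G(0) = 0
G(1) = mex{} = 0
G(2) = mex{} = 0
G(3) = mex{0} = 1
G(4) = mex{0} = 1
G(5) = mex{0} = 1
G(6) = mex{1,0} = 2
G(7) = mex{1,0} = 2
G(8) = mex{1,0,0} = 2
G(9) = mex{2,1,0} = 3
G(10) = mex{2,1,0} = 3
G(11) = mex{2,1,1} = 0
G(12) = mex{3,2,1} = 0
G(13) = mex{3,2,1} = 0
G(14) = mex{0,2,2} = 1
G(15) = mex{0,3,2} = 1
G(16) = mex{0,3,2} = 1
G(17) = mex{1,0,3} = 2
G(18) = mex{1,0,3} = 2
P-positions are exactly the n with G(n) = 0.

0, 1, 2, 11, 12, 13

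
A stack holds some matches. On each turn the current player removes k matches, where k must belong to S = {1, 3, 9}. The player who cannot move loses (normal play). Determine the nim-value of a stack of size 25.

n :  0  1  2  3  4  5  6  7  8  9 10 11 12 13 14 15 16 17 18 19 20 21 22 23 24 25
G :  0  1  0  1  0  1  0  1  0  1  0  1  0  1  0  1  0  1  0  1  0  1  0  1  0  1

1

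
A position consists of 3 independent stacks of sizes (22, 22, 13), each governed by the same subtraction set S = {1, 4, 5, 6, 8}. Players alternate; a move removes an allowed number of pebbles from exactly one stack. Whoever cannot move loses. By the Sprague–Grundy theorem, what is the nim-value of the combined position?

2

All stacks use S = {1, 4, 5, 6, 8}:
n :  0  1  2  3  4  5  6  7  8  9 10 11 12 13 14 15 16 17 18 19 20 21 22
G :  0  1  0  1  2  3  2  3  4  0  1  0  1  2  3  2  3  4  0  1  0  1  2
Stack A: G(22) = 2.
Stack B: G(22) = 2.
Stack C: G(13) = 2.
Combined Grundy value = 2 ⊕ 2 ⊕ 2 = 2.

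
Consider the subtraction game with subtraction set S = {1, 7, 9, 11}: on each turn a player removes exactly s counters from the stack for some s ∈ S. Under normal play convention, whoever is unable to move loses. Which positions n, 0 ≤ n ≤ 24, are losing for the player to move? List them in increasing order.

0, 2, 4, 6, 8, 10, 12, 14, 16, 18, 20, 22, 24

n :  0  1  2  3  4  5  6  7  8  9 10 11 12 13 14 15 16 17 18 19 20 21 22 23 24
G :  0  1  0  1  0  1  0  1  0  1  0  1  0  1  0  1  0  1  0  1  0  1  0  1  0
P-positions are exactly the n with G(n) = 0.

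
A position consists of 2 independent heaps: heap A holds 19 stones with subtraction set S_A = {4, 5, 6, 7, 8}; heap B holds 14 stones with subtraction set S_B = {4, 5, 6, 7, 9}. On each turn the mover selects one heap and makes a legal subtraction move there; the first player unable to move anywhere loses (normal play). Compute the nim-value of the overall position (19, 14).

1

Heap A, S = {4, 5, 6, 7, 8}:
G(0) = 0
G(1) = mex{} = 0
G(2) = mex{} = 0
G(3) = mex{} = 0
G(4) = mex{0} = 1
G(5) = mex{0,0} = 1
G(6) = mex{0,0,0} = 1
G(7) = mex{0,0,0,0} = 1
G(8) = mex{1,0,0,0,0} = 2
G(9) = mex{1,1,0,0,0} = 2
G(10) = mex{1,1,1,0,0} = 2
G(11) = mex{1,1,1,1,0} = 2
G(12) = mex{2,1,1,1,1} = 0
G(13) = mex{2,2,1,1,1} = 0
G(14) = mex{2,2,2,1,1} = 0
G(15) = mex{2,2,2,2,1} = 0
G(16) = mex{0,2,2,2,2} = 1
G(17) = mex{0,0,2,2,2} = 1
G(18) = mex{0,0,0,2,2} = 1
G(19) = mex{0,0,0,0,2} = 1
G_A(19) = 1.
Heap B, S = {4, 5, 6, 7, 9}:
G(0) = 0
G(1) = mex{} = 0
G(2) = mex{} = 0
G(3) = mex{} = 0
G(4) = mex{0} = 1
G(5) = mex{0,0} = 1
G(6) = mex{0,0,0} = 1
G(7) = mex{0,0,0,0} = 1
G(8) = mex{1,0,0,0} = 2
G(9) = mex{1,1,0,0,0} = 2
G(10) = mex{1,1,1,0,0} = 2
G(11) = mex{1,1,1,1,0} = 2
G(12) = mex{2,1,1,1,0} = 3
G(13) = mex{2,2,1,1,1} = 0
G(14) = mex{2,2,2,1,1} = 0
G_B(14) = 0.
Combined Grundy value = 1 ⊕ 0 = 1.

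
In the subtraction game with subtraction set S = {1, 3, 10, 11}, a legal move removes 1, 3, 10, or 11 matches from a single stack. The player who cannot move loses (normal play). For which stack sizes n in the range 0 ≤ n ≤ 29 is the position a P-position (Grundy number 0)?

G(0) = 0
G(1) = mex{0} = 1
G(2) = mex{1} = 0
G(3) = mex{0,0} = 1
G(4) = mex{1,1} = 0
G(5) = mex{0,0} = 1
G(6) = mex{1,1} = 0
G(7) = mex{0,0} = 1
G(8) = mex{1,1} = 0
G(9) = mex{0,0} = 1
G(10) = mex{1,1,0} = 2
G(11) = mex{2,0,1,0} = 3
G(12) = mex{3,1,0,1} = 2
G(13) = mex{2,2,1,0} = 3
G(14) = mex{3,3,0,1} = 2
G(15) = mex{2,2,1,0} = 3
G(16) = mex{3,3,0,1} = 2
G(17) = mex{2,2,1,0} = 3
G(18) = mex{3,3,0,1} = 2
G(19) = mex{2,2,1,0} = 3
G(20) = mex{3,3,2,1} = 0
G(21) = mex{0,2,3,2} = 1
G(22) = mex{1,3,2,3} = 0
G(23) = mex{0,0,3,2} = 1
G(24) = mex{1,1,2,3} = 0
G(25) = mex{0,0,3,2} = 1
G(26) = mex{1,1,2,3} = 0
G(27) = mex{0,0,3,2} = 1
G(28) = mex{1,1,2,3} = 0
G(29) = mex{0,0,3,2} = 1
P-positions are exactly the n with G(n) = 0.

0, 2, 4, 6, 8, 20, 22, 24, 26, 28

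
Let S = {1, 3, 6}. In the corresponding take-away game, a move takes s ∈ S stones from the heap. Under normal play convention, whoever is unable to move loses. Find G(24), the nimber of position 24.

n :  0  1  2  3  4  5  6  7  8  9 10 11 12 13 14 15 16 17 18 19 20 21 22 23 24
G :  0  1  0  1  0  1  2  3  2  0  1  0  1  0  1  2  3  2  0  1  0  1  0  1  2

2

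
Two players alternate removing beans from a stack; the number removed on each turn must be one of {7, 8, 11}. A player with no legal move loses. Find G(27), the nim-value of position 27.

G(0) = 0
G(1) = mex{} = 0
G(2) = mex{} = 0
G(3) = mex{} = 0
G(4) = mex{} = 0
G(5) = mex{} = 0
G(6) = mex{} = 0
G(7) = mex{0} = 1
G(8) = mex{0,0} = 1
G(9) = mex{0,0} = 1
G(10) = mex{0,0} = 1
G(11) = mex{0,0,0} = 1
G(12) = mex{0,0,0} = 1
G(13) = mex{0,0,0} = 1
G(14) = mex{1,0,0} = 2
G(15) = mex{1,1,0} = 2
G(16) = mex{1,1,0} = 2
G(17) = mex{1,1,0} = 2
G(18) = mex{1,1,1} = 0
G(19) = mex{1,1,1} = 0
G(20) = mex{1,1,1} = 0
G(21) = mex{2,1,1} = 0
G(22) = mex{2,2,1} = 0
G(23) = mex{2,2,1} = 0
G(24) = mex{2,2,1} = 0
G(25) = mex{0,2,2} = 1
G(26) = mex{0,0,2} = 1
G(27) = mex{0,0,2} = 1

1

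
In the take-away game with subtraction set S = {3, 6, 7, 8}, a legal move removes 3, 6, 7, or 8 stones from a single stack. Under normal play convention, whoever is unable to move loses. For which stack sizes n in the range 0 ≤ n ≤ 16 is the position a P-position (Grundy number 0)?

0, 1, 2, 11, 12, 13

n :  0  1  2  3  4  5  6  7  8  9 10 11 12 13 14 15 16
G :  0  0  0  1  1  1  2  2  2  3  3  0  0  0  1  1  1
P-positions are exactly the n with G(n) = 0.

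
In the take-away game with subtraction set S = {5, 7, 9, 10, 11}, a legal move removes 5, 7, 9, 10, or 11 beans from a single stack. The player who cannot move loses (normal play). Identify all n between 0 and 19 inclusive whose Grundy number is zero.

0, 1, 2, 3, 4, 16, 17, 18, 19

G(0) = 0
G(1) = mex{} = 0
G(2) = mex{} = 0
G(3) = mex{} = 0
G(4) = mex{} = 0
G(5) = mex{0} = 1
G(6) = mex{0} = 1
G(7) = mex{0,0} = 1
G(8) = mex{0,0} = 1
G(9) = mex{0,0,0} = 1
G(10) = mex{1,0,0,0} = 2
G(11) = mex{1,0,0,0,0} = 2
G(12) = mex{1,1,0,0,0} = 2
G(13) = mex{1,1,0,0,0} = 2
G(14) = mex{1,1,1,0,0} = 2
G(15) = mex{2,1,1,1,0} = 3
G(16) = mex{2,1,1,1,1} = 0
G(17) = mex{2,2,1,1,1} = 0
G(18) = mex{2,2,1,1,1} = 0
G(19) = mex{2,2,2,1,1} = 0
P-positions are exactly the n with G(n) = 0.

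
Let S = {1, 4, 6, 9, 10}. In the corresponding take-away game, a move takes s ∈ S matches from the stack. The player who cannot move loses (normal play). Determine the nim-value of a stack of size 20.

0

G(0) = 0
G(1) = mex{0} = 1
G(2) = mex{1} = 0
G(3) = mex{0} = 1
G(4) = mex{1,0} = 2
G(5) = mex{2,1} = 0
G(6) = mex{0,0,0} = 1
G(7) = mex{1,1,1} = 0
G(8) = mex{0,2,0} = 1
G(9) = mex{1,0,1,0} = 2
G(10) = mex{2,1,2,1,0} = 3
G(11) = mex{3,0,0,0,1} = 2
G(12) = mex{2,1,1,1,0} = 3
G(13) = mex{3,2,0,2,1} = 4
G(14) = mex{4,3,1,0,2} = 5
G(15) = mex{5,2,2,1,0} = 3
G(16) = mex{3,3,3,0,1} = 2
G(17) = mex{2,4,2,1,0} = 3
G(18) = mex{3,5,3,2,1} = 0
G(19) = mex{0,3,4,3,2} = 1
G(20) = mex{1,2,5,2,3} = 0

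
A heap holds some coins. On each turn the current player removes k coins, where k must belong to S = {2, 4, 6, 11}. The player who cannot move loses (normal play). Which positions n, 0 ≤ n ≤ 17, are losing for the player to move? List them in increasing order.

n :  0  1  2  3  4  5  6  7  8  9 10 11 12 13 14 15 16 17
G :  0  0  1  1  2  2  3  3  0  0  1  1  2  2  3  3  0  0
P-positions are exactly the n with G(n) = 0.

0, 1, 8, 9, 16, 17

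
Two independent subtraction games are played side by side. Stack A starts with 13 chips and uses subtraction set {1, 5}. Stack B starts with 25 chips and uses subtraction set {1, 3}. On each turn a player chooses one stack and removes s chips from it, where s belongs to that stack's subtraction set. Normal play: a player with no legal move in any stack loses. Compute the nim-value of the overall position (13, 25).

0

Stack A, S = {1, 5}:
n :  0  1  2  3  4  5  6  7  8  9 10 11 12 13
G :  0  1  0  1  0  1  0  1  0  1  0  1  0  1
G_A(13) = 1.
Stack B, S = {1, 3}:
n :  0  1  2  3  4  5  6  7  8  9 10 11 12 13 14 15 16 17 18 19 20 21 22 23 24 25
G :  0  1  0  1  0  1  0  1  0  1  0  1  0  1  0  1  0  1  0  1  0  1  0  1  0  1
G_B(25) = 1.
Combined Grundy value = 1 ⊕ 1 = 0.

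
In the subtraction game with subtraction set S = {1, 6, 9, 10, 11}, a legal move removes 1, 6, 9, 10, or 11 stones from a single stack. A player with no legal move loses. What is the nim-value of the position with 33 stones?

G(0) = 0
G(1) = mex{0} = 1
G(2) = mex{1} = 0
G(3) = mex{0} = 1
G(4) = mex{1} = 0
G(5) = mex{0} = 1
G(6) = mex{1,0} = 2
G(7) = mex{2,1} = 0
G(8) = mex{0,0} = 1
G(9) = mex{1,1,0} = 2
G(10) = mex{2,0,1,0} = 3
G(11) = mex{3,1,0,1,0} = 2
G(12) = mex{2,2,1,0,1} = 3
G(13) = mex{3,0,0,1,0} = 2
G(14) = mex{2,1,1,0,1} = 3
G(15) = mex{3,2,2,1,0} = 4
G(16) = mex{4,3,0,2,1} = 5
G(17) = mex{5,2,1,0,2} = 3
G(18) = mex{3,3,2,1,0} = 4
G(19) = mex{4,2,3,2,1} = 0
G(20) = mex{0,3,2,3,2} = 1
G(21) = mex{1,4,3,2,3} = 0
G(22) = mex{0,5,2,3,2} = 1
G(23) = mex{1,3,3,2,3} = 0
G(24) = mex{0,4,4,3,2} = 1
G(25) = mex{1,0,5,4,3} = 2
G(26) = mex{2,1,3,5,4} = 0
G(27) = mex{0,0,4,3,5} = 1
G(28) = mex{1,1,0,4,3} = 2
G(29) = mex{2,0,1,0,4} = 3
G(30) = mex{3,1,0,1,0} = 2
G(31) = mex{2,2,1,0,1} = 3
G(32) = mex{3,0,0,1,0} = 2
G(33) = mex{2,1,1,0,1} = 3

3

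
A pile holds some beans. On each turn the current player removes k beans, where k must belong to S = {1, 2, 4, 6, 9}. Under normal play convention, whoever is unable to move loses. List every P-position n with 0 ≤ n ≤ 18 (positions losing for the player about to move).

0, 3, 8, 11, 16

G(0) = 0
G(1) = mex{0} = 1
G(2) = mex{1,0} = 2
G(3) = mex{2,1} = 0
G(4) = mex{0,2,0} = 1
G(5) = mex{1,0,1} = 2
G(6) = mex{2,1,2,0} = 3
G(7) = mex{3,2,0,1} = 4
G(8) = mex{4,3,1,2} = 0
G(9) = mex{0,4,2,0,0} = 1
G(10) = mex{1,0,3,1,1} = 2
G(11) = mex{2,1,4,2,2} = 0
G(12) = mex{0,2,0,3,0} = 1
G(13) = mex{1,0,1,4,1} = 2
G(14) = mex{2,1,2,0,2} = 3
G(15) = mex{3,2,0,1,3} = 4
G(16) = mex{4,3,1,2,4} = 0
G(17) = mex{0,4,2,0,0} = 1
G(18) = mex{1,0,3,1,1} = 2
P-positions are exactly the n with G(n) = 0.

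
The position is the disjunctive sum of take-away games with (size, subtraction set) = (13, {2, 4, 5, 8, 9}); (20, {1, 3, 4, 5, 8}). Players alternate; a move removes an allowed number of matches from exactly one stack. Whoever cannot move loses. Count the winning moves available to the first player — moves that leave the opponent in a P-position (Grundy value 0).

Stack A, S = {2, 4, 5, 8, 9}:
n :  0  1  2  3  4  5  6  7  8  9 10 11 12 13
G :  0  0  1  1  2  2  3  0  4  1  5  2  3  0
G_A(13) = 0.
Stack B, S = {1, 3, 4, 5, 8}:
G(0) = 0
G(1) = mex{0} = 1
G(2) = mex{1} = 0
G(3) = mex{0,0} = 1
G(4) = mex{1,1,0} = 2
G(5) = mex{2,0,1,0} = 3
G(6) = mex{3,1,0,1} = 2
G(7) = mex{2,2,1,0} = 3
G(8) = mex{3,3,2,1,0} = 4
G(9) = mex{4,2,3,2,1} = 0
G(10) = mex{0,3,2,3,0} = 1
G(11) = mex{1,4,3,2,1} = 0
G(12) = mex{0,0,4,3,2} = 1
G(13) = mex{1,1,0,4,3} = 2
G(14) = mex{2,0,1,0,2} = 3
G(15) = mex{3,1,0,1,3} = 2
G(16) = mex{2,2,1,0,4} = 3
G(17) = mex{3,3,2,1,0} = 4
G(18) = mex{4,2,3,2,1} = 0
G(19) = mex{0,3,2,3,0} = 1
G(20) = mex{1,4,3,2,1} = 0
G_B(20) = 0.
Combined Grundy value = 0 ⊕ 0 = 0.
A winning move leaves total XOR = 0, i.e. changes one component's Grundy value g to g ⊕ X where X is the current total.
Stack A: target g' = 0⊕0 = 0, but every legal move changes the Grundy value (mex property), so 0 moves.
Stack B: target g' = 0⊕0 = 0, but every legal move changes the Grundy value (mex property), so 0 moves.

0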